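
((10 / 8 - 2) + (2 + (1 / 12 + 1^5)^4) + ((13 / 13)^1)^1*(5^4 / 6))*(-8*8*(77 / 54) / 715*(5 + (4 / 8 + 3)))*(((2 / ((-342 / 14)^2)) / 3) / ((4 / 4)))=-12912638711 / 99762104520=-0.13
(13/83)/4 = 13/332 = 0.04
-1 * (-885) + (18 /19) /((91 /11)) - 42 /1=1457745 /1729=843.11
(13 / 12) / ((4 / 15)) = 65 / 16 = 4.06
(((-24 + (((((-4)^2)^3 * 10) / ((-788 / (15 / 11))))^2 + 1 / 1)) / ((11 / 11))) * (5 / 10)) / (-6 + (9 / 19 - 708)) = -446214136507 / 127324334346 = -3.50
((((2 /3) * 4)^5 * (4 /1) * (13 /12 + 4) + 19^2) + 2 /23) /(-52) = -52027849 /871884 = -59.67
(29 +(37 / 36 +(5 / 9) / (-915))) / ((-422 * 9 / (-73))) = 0.58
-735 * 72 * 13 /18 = -38220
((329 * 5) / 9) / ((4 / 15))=8225 / 12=685.42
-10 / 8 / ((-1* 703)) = 5 / 2812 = 0.00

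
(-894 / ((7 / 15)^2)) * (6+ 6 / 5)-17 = -1449113 / 49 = -29573.73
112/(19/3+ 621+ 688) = 168/1973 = 0.09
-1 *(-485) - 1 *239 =246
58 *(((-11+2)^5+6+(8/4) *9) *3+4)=-10270118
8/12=2/3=0.67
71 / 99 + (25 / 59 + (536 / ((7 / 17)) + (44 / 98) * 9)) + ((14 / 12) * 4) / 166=31046435855 / 23755347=1306.92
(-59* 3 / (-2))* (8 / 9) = 236 / 3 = 78.67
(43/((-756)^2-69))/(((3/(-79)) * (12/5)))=-16985/20572812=-0.00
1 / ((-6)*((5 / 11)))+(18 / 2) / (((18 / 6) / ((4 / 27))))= 7 / 90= 0.08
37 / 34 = 1.09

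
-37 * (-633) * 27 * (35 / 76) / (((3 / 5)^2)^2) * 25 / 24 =4269453125 / 1824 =2340708.95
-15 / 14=-1.07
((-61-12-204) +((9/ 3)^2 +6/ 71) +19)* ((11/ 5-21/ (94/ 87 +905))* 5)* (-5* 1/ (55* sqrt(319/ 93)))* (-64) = -970441678848* sqrt(29667)/ 19639378231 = -8510.96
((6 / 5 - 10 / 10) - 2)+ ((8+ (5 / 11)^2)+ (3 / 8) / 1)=32823 / 4840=6.78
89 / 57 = 1.56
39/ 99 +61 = 61.39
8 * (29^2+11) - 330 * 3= 5826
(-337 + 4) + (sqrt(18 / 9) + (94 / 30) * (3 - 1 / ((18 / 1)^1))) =-87419 / 270 + sqrt(2) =-322.36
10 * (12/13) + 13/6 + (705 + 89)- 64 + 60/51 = 984653/1326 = 742.57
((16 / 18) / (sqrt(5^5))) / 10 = 4 *sqrt(5) / 5625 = 0.00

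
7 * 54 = 378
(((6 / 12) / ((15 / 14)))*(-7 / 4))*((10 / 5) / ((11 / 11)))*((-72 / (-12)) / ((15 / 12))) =-196 / 25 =-7.84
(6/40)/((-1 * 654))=-1/4360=-0.00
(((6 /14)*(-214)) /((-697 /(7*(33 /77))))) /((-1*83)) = -1926 /404957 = -0.00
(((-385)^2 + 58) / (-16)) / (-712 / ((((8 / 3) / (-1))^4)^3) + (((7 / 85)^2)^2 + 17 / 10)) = -4155630652500213760000 / 759831548773333767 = -5469.15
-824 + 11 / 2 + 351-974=-2883 / 2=-1441.50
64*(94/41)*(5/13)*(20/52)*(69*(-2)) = -20755200/6929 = -2995.41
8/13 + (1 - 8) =-83/13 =-6.38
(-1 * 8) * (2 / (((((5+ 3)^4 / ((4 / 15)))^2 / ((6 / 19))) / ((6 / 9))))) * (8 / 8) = -1 / 70041600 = -0.00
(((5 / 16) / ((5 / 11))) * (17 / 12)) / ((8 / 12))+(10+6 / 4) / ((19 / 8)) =15329 / 2432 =6.30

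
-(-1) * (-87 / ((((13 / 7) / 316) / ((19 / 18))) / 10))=-6094060 / 39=-156257.95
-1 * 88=-88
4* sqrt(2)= 5.66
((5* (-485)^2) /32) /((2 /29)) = 34107625 /64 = 532931.64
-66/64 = -33/32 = -1.03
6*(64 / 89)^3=1572864 / 704969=2.23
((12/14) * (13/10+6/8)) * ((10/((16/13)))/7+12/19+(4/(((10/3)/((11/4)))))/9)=3.79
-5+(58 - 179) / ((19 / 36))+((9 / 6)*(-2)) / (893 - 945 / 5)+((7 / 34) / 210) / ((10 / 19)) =-3995258507 / 17054400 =-234.27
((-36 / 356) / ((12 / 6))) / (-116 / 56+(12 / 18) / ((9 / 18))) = 189 / 2759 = 0.07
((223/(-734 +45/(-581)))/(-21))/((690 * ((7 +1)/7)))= 129563/7062823440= 0.00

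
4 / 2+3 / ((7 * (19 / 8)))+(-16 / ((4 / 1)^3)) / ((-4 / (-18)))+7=8571 / 1064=8.06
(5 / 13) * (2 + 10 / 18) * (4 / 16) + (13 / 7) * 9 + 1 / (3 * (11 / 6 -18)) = 5382865 / 317772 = 16.94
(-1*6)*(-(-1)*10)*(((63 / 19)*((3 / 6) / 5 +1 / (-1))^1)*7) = 23814 / 19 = 1253.37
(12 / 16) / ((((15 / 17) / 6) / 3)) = 153 / 10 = 15.30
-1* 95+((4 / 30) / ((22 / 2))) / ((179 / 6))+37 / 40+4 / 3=-4382581 / 47256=-92.74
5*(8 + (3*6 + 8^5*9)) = 1474690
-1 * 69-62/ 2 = -100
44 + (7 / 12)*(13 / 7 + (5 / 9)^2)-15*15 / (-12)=62221 / 972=64.01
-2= -2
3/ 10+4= 43/ 10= 4.30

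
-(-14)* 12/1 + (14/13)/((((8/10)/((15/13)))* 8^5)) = 1860698637/11075584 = 168.00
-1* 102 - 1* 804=-906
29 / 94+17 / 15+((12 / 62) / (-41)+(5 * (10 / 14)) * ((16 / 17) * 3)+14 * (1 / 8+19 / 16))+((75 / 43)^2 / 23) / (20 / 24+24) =161627539658094029 / 5405335207160280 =29.90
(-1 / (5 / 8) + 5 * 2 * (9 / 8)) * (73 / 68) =14089 / 1360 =10.36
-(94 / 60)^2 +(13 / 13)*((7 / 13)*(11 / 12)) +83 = 474079 / 5850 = 81.04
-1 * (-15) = 15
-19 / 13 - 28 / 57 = -1447 / 741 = -1.95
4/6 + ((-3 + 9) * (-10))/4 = -43/3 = -14.33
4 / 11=0.36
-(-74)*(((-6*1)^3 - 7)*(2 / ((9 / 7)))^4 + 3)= -632484290 / 6561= -96400.59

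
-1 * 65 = -65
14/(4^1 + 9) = 14/13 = 1.08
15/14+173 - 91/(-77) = 175.25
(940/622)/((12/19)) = 4465/1866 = 2.39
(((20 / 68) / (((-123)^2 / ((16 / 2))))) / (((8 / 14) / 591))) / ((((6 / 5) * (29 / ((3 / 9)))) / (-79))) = -2723525 / 22375791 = -0.12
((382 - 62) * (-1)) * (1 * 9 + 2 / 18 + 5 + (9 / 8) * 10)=-73040 / 9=-8115.56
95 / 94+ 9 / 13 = 2081 / 1222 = 1.70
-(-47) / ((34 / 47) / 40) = 44180 / 17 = 2598.82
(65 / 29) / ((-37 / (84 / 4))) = -1.27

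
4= 4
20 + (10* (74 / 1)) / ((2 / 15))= 5570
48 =48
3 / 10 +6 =63 / 10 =6.30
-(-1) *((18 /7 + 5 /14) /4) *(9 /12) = 123 /224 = 0.55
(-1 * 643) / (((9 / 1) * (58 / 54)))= -1929 / 29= -66.52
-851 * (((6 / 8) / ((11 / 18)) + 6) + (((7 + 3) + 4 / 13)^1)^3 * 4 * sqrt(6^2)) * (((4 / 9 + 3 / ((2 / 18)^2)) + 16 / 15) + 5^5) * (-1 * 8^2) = 116604187899549568 / 24167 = 4824934327783.74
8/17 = 0.47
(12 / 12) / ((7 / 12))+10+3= 103 / 7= 14.71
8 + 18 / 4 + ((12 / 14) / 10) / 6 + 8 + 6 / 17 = 12416 / 595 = 20.87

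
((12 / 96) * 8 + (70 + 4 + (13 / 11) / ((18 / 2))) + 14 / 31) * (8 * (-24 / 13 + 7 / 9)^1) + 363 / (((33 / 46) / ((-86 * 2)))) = -87678.01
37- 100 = -63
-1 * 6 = -6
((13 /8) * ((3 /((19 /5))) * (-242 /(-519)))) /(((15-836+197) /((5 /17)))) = -0.00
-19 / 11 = -1.73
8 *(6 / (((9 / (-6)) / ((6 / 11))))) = -17.45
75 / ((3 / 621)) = 15525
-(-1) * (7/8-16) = -121/8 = -15.12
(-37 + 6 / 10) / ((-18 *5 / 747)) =7553 / 25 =302.12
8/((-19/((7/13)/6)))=-28/741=-0.04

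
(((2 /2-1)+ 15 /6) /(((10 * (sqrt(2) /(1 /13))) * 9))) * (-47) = -47 * sqrt(2) /936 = -0.07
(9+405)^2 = 171396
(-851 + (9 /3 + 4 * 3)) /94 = -418 /47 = -8.89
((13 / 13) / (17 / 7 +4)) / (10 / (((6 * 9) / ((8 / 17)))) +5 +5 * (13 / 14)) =4998 / 312625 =0.02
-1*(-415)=415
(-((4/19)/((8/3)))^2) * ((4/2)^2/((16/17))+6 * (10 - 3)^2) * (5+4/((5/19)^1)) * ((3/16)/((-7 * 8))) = 0.13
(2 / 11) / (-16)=-1 / 88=-0.01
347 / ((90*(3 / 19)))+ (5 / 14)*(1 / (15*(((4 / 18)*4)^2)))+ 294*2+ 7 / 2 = 74505149 / 120960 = 615.95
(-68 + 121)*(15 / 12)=265 / 4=66.25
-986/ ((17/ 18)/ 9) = -9396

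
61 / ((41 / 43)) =2623 / 41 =63.98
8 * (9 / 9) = 8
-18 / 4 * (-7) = 63 / 2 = 31.50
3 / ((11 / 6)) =18 / 11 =1.64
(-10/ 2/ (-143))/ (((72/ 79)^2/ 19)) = 592895/ 741312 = 0.80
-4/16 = -1/4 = -0.25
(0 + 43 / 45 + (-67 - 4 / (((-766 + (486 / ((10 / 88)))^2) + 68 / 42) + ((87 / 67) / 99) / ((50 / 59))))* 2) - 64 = -125502746502008467 / 636926083236045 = -197.04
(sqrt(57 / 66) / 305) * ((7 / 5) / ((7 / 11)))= sqrt(418) / 3050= 0.01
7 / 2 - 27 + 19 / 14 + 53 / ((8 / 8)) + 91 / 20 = 4957 / 140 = 35.41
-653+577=-76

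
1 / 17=0.06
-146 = -146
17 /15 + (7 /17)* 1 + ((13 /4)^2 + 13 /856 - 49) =-16099117 /436560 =-36.88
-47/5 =-9.40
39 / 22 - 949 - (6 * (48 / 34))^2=-6478663 / 6358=-1018.98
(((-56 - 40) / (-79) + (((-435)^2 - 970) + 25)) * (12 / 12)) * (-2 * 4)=-118993728 / 79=-1506249.72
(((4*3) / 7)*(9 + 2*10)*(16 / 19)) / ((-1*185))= -5568 / 24605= -0.23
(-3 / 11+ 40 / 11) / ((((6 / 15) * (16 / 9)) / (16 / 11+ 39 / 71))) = 2605725 / 274912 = 9.48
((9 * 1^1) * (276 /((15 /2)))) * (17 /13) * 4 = 112608 /65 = 1732.43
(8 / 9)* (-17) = -15.11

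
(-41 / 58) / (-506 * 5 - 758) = 41 / 190704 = 0.00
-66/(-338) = 33/169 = 0.20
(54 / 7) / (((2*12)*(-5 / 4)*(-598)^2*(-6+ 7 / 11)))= 99 / 738452260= 0.00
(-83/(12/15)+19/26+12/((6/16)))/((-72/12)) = 1231/104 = 11.84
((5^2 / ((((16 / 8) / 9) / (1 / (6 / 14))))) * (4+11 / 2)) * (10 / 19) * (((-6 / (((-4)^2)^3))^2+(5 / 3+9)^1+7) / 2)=194510871625 / 16777216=11593.75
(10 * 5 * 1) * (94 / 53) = 4700 / 53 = 88.68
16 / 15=1.07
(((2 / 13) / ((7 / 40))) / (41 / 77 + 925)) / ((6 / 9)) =660 / 463229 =0.00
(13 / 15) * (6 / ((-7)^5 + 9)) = -13 / 41995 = -0.00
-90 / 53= -1.70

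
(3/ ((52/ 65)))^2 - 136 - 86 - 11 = -3503/ 16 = -218.94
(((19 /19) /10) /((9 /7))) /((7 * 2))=1 /180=0.01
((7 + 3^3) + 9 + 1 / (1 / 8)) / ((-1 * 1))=-51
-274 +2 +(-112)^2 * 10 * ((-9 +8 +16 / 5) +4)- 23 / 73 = 56754265 / 73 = 777455.68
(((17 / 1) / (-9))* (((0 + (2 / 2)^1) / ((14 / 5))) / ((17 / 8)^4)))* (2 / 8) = -2560 / 309519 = -0.01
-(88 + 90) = -178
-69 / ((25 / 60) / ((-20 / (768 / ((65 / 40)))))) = 897 / 128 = 7.01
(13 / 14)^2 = 0.86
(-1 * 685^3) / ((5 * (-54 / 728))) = 23399312300 / 27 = 866641196.30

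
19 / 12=1.58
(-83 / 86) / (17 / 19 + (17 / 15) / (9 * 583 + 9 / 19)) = -1179225405 / 1093496321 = -1.08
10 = 10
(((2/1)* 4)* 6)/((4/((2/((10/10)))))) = 24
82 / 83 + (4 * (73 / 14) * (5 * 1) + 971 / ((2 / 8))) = 2317768 / 581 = 3989.27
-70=-70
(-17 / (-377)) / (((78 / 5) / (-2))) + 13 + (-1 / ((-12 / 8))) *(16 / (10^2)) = 1605186 / 122525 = 13.10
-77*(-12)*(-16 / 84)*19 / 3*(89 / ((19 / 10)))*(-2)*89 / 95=5576384 / 57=97831.30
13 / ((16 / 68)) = 221 / 4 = 55.25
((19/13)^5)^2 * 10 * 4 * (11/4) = 674417288358110/137858491849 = 4892.10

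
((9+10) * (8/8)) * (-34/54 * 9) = -323/3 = -107.67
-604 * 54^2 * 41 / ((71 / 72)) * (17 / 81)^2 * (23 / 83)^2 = -121150242688 / 489119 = -247690.73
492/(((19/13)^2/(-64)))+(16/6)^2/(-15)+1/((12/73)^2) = -11465892649/779760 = -14704.39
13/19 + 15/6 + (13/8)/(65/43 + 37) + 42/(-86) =29635423/10823616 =2.74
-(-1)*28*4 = 112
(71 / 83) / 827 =0.00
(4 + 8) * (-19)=-228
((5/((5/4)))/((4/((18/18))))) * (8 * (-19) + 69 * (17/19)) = -1715/19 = -90.26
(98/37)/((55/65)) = 1274/407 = 3.13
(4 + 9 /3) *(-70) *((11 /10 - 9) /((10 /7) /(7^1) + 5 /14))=379358 /55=6897.42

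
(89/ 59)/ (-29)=-89/ 1711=-0.05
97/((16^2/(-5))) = -485/256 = -1.89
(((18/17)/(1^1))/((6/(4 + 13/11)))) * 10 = 1710/187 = 9.14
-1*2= -2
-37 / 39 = -0.95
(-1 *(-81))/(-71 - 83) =-81/154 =-0.53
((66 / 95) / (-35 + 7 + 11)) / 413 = -66 / 666995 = -0.00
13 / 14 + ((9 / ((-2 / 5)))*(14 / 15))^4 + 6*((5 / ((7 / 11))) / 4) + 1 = 194494.71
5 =5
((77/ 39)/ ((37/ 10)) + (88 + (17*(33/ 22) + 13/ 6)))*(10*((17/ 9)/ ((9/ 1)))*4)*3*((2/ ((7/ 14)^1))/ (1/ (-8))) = -3648651520/ 38961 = -93648.82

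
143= 143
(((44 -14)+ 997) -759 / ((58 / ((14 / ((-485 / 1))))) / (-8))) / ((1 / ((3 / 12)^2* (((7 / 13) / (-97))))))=-100815757 / 283775440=-0.36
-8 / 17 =-0.47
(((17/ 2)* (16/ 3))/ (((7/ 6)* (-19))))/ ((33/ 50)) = -13600/ 4389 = -3.10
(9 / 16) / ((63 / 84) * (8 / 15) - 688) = -5 / 6112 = -0.00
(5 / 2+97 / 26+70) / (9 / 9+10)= 991 / 143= 6.93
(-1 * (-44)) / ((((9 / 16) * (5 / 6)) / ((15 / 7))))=1408 / 7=201.14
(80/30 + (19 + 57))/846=118/1269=0.09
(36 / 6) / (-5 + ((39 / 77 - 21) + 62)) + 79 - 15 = 60122 / 937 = 64.16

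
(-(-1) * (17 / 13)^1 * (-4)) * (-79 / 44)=1343 / 143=9.39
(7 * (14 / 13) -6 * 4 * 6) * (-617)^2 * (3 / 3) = -675342286 / 13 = -51949406.62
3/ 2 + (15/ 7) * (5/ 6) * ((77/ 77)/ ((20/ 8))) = 31/ 14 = 2.21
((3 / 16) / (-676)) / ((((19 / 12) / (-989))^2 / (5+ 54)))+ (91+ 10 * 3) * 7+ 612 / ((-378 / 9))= -9485029499 / 1708252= -5552.48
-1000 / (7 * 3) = -1000 / 21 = -47.62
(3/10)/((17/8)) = 12/85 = 0.14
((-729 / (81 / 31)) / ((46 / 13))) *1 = -3627 / 46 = -78.85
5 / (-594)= -5 / 594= -0.01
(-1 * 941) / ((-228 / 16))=3764 / 57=66.04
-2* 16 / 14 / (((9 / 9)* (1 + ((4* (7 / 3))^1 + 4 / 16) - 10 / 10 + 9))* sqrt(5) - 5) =-42816* sqrt(5) / 1715315 - 2304 / 343063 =-0.06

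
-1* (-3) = 3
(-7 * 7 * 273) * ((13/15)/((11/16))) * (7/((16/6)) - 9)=107502.44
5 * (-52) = -260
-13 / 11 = -1.18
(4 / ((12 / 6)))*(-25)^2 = 1250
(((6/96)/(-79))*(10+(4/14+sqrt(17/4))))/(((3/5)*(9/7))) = -5/474 - 35*sqrt(17)/68256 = -0.01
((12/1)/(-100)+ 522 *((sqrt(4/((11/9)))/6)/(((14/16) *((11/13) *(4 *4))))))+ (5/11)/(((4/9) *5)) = 93/1100+ 3393 *sqrt(11)/847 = 13.37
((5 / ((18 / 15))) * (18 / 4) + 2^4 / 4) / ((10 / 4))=91 / 10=9.10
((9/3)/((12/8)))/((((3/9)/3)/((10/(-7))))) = -180/7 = -25.71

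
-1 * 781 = -781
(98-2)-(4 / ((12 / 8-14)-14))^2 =269600 / 2809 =95.98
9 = 9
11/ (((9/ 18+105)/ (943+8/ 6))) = 62326/ 633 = 98.46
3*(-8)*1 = -24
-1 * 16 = -16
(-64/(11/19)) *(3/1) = -331.64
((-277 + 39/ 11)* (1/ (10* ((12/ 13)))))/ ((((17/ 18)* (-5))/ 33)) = 87984/ 425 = 207.02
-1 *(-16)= 16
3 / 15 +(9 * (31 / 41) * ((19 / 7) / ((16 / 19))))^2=50742671269 / 105432320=481.28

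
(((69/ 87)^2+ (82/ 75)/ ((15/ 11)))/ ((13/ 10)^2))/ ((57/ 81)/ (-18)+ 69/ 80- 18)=-2339205696/ 47458720777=-0.05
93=93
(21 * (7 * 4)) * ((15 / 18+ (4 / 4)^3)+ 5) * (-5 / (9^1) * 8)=-17857.78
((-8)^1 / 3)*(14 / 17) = -2.20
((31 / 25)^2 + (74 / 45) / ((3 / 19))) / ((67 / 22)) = 4437334 / 1130625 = 3.92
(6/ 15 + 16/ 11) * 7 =714/ 55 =12.98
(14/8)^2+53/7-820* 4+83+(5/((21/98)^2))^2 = 78658087/9072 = 8670.42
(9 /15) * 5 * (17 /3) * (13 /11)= 221 /11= 20.09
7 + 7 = 14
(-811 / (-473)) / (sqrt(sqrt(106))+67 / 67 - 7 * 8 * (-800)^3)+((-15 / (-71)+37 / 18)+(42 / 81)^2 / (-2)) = -666709786670505984000811 * 106^(1 / 4) / 319663531270516748235020689211446247423950335 - 811 * 106^(3 / 4) / 319663531270516748235020689211446247423950335+23252992000811 * sqrt(106) / 319663531270516748235020689211446247423950335+23520949186054659189774471098736769036095957617111 / 11030309810020450914597623901930164213610830259510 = 2.13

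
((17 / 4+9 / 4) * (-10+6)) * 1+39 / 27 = -221 / 9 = -24.56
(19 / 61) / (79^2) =19 / 380701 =0.00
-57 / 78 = -19 / 26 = -0.73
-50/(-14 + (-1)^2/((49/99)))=2450/587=4.17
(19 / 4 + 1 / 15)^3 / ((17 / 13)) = 18458141 / 216000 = 85.45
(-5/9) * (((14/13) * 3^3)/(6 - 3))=-70/13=-5.38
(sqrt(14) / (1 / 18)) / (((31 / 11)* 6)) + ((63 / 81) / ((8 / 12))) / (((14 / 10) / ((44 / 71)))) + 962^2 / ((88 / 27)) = 283947.54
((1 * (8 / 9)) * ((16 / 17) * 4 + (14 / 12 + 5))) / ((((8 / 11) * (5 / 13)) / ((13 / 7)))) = 1883167 / 32130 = 58.61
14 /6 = 7 /3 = 2.33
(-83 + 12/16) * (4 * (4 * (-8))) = 10528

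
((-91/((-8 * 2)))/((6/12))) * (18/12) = 273/16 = 17.06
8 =8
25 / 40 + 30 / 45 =31 / 24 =1.29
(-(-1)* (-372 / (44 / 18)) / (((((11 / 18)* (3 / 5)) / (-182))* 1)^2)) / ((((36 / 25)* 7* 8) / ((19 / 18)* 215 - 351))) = 13958660625 / 242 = 57680415.81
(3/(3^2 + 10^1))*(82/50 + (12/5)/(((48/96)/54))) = 19563/475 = 41.19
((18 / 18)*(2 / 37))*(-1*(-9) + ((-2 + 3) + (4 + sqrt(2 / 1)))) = 2*sqrt(2) / 37 + 28 / 37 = 0.83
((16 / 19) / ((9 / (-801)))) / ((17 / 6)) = -8544 / 323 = -26.45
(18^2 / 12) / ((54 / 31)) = 31 / 2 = 15.50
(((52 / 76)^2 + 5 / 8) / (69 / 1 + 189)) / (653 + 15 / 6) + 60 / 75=1953678473 / 2442078360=0.80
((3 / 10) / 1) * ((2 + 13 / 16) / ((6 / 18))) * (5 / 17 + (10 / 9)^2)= 2105 / 544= 3.87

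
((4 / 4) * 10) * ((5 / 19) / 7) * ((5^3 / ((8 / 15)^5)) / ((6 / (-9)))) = -7119140625 / 4358144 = -1633.53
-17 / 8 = -2.12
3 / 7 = 0.43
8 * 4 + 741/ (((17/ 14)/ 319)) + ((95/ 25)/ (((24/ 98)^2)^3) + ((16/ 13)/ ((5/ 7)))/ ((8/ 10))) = 700532015854919/ 3299512320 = 212313.81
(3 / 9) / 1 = 1 / 3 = 0.33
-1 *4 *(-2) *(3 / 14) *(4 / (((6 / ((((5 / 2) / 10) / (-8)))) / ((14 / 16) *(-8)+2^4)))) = -9 / 28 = -0.32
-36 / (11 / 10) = -360 / 11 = -32.73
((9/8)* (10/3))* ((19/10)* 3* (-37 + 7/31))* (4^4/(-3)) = 2079360/31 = 67076.13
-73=-73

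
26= 26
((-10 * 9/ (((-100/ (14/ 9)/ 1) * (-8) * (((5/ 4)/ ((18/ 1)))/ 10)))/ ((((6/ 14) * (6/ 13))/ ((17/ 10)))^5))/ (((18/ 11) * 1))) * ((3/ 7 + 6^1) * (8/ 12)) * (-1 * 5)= 15474013.91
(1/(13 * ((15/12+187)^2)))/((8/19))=38/7371117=0.00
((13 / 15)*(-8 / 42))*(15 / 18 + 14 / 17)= -4394 / 16065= -0.27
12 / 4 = 3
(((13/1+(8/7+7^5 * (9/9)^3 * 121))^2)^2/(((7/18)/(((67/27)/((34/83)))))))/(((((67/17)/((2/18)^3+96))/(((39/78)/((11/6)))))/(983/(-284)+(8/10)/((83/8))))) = -5210819469455241963881365176618613696/869913513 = -5990043138294417969204905000.00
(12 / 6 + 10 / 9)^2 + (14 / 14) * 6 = 1270 / 81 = 15.68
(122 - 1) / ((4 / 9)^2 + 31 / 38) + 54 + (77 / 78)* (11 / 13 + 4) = 187855455 / 1054222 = 178.19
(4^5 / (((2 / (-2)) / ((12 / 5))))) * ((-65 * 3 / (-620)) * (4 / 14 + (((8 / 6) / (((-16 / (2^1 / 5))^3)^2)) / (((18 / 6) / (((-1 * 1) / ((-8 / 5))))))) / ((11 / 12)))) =-1054310400273 / 4774000000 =-220.84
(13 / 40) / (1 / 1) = 13 / 40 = 0.32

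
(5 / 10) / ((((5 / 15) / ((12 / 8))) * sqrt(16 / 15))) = 2.18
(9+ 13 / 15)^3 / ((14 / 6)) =3241792 / 7875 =411.66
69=69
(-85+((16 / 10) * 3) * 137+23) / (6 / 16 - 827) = -23824 / 33065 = -0.72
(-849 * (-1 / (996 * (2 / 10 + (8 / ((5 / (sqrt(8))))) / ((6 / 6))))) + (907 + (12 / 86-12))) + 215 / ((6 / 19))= 5660 * sqrt(2) / 42413 + 34490153891 / 21885108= 1576.15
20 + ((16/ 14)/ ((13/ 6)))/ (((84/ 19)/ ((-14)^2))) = 564/ 13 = 43.38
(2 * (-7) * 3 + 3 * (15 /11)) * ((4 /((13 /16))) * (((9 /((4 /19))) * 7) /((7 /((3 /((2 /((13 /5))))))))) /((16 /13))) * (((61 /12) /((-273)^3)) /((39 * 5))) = 161101 /4973568600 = 0.00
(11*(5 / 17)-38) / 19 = -591 / 323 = -1.83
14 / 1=14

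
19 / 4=4.75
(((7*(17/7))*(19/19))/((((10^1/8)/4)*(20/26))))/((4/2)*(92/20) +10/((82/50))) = 9061/1960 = 4.62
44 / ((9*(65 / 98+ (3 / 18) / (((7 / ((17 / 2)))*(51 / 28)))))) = 4312 / 683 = 6.31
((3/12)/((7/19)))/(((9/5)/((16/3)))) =2.01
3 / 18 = 1 / 6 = 0.17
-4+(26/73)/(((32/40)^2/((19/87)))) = -197057/50808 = -3.88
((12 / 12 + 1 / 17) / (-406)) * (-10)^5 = 900000 / 3451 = 260.79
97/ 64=1.52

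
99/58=1.71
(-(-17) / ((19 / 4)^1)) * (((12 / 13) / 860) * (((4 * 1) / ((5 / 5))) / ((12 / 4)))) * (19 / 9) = 272 / 25155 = 0.01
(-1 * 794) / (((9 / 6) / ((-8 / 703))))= 12704 / 2109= 6.02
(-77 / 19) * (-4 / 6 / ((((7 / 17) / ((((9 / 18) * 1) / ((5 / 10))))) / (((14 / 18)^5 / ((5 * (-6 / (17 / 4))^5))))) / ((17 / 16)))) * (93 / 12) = -2351727668294851 / 4288087059333120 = -0.55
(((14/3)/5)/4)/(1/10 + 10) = 7/303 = 0.02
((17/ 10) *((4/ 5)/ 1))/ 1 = 34/ 25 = 1.36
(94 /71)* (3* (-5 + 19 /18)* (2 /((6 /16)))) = -752 /9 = -83.56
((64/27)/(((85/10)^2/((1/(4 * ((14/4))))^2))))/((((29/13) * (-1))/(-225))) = 20800/1232007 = 0.02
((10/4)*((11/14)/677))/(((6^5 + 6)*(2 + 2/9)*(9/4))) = 11/147515592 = 0.00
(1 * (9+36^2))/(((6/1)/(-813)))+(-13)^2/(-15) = -5305163/30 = -176838.77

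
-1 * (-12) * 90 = 1080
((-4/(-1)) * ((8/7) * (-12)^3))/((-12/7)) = 4608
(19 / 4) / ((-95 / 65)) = -13 / 4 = -3.25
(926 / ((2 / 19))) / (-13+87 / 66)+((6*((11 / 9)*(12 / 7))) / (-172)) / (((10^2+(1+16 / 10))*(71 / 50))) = -2121777166982 / 2817574011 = -753.05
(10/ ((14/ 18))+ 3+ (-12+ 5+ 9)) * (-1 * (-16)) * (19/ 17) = 38000/ 119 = 319.33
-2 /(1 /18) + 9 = -27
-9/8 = -1.12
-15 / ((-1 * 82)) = 15 / 82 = 0.18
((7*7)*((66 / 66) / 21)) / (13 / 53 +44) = 53 / 1005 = 0.05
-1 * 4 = -4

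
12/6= 2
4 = 4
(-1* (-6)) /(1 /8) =48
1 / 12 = 0.08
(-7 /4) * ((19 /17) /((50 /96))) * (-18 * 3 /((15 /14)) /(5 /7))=264.97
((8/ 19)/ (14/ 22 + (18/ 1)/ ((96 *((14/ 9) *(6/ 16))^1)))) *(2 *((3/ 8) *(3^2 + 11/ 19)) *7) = 2354352/ 106495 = 22.11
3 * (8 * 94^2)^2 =14990380032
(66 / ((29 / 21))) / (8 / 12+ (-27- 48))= -4158 / 6467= -0.64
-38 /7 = -5.43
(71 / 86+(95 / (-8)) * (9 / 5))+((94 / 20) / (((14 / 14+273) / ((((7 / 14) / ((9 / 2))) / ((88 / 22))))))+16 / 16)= -82917229 / 4241520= -19.55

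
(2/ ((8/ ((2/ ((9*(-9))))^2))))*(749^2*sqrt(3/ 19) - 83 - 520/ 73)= 33.96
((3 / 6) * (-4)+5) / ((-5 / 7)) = -21 / 5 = -4.20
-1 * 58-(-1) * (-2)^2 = -54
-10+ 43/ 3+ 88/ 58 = 509/ 87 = 5.85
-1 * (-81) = 81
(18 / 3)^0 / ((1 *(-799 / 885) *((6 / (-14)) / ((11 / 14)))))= 3245 / 1598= 2.03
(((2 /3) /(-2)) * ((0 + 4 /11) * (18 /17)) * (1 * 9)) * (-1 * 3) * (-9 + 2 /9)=-5688 /187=-30.42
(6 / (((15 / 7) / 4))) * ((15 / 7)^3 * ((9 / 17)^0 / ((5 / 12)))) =12960 / 49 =264.49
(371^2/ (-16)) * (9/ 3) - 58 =-413851/ 16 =-25865.69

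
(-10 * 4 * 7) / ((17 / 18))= -5040 / 17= -296.47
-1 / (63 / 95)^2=-9025 / 3969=-2.27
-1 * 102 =-102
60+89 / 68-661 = -40779 / 68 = -599.69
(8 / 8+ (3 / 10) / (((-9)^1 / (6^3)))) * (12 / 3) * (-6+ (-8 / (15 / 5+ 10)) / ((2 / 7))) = 13144 / 65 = 202.22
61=61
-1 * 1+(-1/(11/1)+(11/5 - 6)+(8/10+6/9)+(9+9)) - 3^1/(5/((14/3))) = 1943/165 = 11.78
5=5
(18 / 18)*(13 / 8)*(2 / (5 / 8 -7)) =-26 / 51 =-0.51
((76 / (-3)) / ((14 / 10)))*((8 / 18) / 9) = -1520 / 1701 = -0.89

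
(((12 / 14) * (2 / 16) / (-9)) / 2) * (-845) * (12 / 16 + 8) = 4225 / 96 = 44.01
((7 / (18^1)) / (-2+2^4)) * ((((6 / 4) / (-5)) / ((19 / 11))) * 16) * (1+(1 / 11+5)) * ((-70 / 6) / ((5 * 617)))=938 / 527535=0.00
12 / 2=6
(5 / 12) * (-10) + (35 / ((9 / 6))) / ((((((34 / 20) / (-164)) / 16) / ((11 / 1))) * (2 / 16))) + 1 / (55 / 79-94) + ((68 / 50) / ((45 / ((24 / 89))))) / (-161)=-29034214639999739 / 9160836750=-3169384.57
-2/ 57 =-0.04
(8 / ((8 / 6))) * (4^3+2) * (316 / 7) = 125136 / 7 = 17876.57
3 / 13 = 0.23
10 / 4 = 5 / 2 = 2.50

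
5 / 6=0.83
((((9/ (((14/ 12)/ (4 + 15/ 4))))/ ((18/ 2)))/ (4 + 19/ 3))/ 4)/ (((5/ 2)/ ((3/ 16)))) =27/ 2240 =0.01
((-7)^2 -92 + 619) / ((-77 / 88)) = -4608 / 7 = -658.29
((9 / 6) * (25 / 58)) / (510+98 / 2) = 75 / 64844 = 0.00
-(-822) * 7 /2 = 2877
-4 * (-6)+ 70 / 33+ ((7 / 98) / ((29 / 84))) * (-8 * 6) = 15494 / 957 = 16.19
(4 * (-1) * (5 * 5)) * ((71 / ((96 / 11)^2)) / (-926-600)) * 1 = 214775 / 3515904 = 0.06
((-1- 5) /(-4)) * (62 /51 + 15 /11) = 1447 /374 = 3.87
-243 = -243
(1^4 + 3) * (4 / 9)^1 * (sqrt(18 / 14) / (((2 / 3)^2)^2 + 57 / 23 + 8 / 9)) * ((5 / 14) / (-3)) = -8280 * sqrt(7) / 325409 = -0.07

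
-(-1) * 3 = 3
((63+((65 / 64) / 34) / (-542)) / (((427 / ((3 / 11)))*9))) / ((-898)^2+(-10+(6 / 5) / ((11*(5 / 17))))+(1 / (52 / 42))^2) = 313924390975 / 56620610087902330176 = 0.00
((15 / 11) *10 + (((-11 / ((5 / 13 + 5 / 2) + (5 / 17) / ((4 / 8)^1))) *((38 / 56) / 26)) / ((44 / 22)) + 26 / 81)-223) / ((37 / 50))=-80069087215 / 283384332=-282.55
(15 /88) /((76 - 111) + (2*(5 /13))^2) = -507 /102344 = -0.00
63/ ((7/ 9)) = 81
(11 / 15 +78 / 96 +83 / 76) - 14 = -51811 / 4560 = -11.36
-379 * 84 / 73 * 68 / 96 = -45101 / 146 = -308.91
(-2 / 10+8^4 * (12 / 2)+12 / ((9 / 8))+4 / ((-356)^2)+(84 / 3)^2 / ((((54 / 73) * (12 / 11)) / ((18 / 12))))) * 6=111398029207 / 712890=156262.58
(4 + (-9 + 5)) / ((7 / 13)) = 0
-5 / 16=-0.31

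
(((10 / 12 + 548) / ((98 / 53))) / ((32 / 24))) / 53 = 3293 / 784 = 4.20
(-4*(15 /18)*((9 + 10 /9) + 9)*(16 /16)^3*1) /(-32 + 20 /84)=12040 /6003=2.01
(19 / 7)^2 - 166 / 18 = -818 / 441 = -1.85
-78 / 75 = -26 / 25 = -1.04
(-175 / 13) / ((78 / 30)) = -875 / 169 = -5.18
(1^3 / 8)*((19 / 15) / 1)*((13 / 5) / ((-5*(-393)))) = 247 / 1179000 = 0.00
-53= -53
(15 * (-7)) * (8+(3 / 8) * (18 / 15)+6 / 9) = -3829 / 4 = -957.25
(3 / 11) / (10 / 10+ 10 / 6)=0.10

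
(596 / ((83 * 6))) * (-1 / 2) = -149 / 249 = -0.60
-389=-389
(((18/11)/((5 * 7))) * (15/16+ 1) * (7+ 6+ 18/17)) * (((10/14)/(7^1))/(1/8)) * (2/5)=133362/320705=0.42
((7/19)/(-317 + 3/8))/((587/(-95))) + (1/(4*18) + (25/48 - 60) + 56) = -741908309/214109424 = -3.47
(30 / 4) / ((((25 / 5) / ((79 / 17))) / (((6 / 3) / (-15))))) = -79 / 85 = -0.93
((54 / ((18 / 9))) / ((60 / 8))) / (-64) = -9 / 160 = -0.06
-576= -576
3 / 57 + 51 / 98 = 0.57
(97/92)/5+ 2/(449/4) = 47233/206540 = 0.23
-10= -10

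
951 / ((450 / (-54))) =-2853 / 25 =-114.12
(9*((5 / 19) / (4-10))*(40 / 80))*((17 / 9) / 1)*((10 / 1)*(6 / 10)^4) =-459 / 950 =-0.48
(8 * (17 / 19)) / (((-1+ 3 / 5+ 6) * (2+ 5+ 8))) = 0.09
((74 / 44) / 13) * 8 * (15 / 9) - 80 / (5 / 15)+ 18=-94498 / 429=-220.28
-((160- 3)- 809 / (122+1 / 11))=-201952 / 1343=-150.37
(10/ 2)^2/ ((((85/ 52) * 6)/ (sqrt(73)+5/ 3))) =650/ 153+130 * sqrt(73)/ 51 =26.03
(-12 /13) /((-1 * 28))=3 /91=0.03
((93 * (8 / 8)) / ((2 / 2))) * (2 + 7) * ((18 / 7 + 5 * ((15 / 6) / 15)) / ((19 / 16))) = 319176 / 133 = 2399.82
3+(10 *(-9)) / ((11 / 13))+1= -1126 / 11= -102.36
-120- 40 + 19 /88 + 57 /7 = -93411 /616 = -151.64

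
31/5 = 6.20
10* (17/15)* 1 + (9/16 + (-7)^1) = 235/48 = 4.90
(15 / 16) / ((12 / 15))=75 / 64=1.17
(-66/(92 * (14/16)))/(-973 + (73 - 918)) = 22/48783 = 0.00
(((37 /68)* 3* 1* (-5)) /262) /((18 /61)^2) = -688385 /1924128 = -0.36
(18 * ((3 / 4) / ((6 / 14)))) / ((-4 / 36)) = -567 / 2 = -283.50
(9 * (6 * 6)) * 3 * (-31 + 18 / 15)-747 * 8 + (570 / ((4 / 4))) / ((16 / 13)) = -1379139 / 40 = -34478.48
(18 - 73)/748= -5/68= -0.07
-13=-13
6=6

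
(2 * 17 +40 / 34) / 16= 2.20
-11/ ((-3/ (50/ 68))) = 275/ 102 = 2.70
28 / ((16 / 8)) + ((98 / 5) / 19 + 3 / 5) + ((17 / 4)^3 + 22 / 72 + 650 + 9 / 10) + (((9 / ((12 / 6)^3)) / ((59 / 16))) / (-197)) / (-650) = 30741048585281 / 41340686400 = 743.60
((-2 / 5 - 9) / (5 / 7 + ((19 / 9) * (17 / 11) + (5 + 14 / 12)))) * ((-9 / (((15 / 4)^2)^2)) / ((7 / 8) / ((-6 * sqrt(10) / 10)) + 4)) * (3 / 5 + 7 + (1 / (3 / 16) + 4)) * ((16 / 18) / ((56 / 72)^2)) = 38727254016 * sqrt(10) / 3995172390625 + 7435632771072 / 27966206734375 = 0.30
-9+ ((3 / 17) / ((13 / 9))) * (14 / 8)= -7767 / 884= -8.79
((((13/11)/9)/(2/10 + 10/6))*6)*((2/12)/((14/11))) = 65/1176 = 0.06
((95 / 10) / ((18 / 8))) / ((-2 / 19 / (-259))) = 93499 / 9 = 10388.78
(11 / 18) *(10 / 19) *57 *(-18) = -330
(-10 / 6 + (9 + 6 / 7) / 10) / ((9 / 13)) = -1859 / 1890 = -0.98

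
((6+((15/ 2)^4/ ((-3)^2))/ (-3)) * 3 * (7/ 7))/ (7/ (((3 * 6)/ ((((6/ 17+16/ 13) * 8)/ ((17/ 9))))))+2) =-20051109/ 277024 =-72.38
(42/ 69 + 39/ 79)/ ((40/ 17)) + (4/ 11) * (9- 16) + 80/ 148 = -45448123/ 29580760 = -1.54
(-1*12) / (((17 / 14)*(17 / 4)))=-672 / 289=-2.33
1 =1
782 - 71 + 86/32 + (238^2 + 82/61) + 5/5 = 55983391/976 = 57360.03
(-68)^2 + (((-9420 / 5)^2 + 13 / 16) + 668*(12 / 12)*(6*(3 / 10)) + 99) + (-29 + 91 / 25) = 1422142741 / 400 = 3555356.85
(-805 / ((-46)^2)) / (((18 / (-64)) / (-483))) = -1960 / 3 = -653.33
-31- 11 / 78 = -2429 / 78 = -31.14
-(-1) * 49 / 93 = 49 / 93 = 0.53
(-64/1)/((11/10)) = -640/11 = -58.18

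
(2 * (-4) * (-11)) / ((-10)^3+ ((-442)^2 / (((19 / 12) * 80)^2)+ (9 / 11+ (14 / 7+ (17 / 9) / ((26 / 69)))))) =-1362847200 / 15177046949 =-0.09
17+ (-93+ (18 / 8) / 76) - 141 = -65959 / 304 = -216.97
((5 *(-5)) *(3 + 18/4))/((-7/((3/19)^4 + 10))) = 488734125/1824494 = 267.87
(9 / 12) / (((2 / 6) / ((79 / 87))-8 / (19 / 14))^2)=6759003 / 275360836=0.02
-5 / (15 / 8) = -8 / 3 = -2.67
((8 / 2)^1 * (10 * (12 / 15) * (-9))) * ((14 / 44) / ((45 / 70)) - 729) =2307904 / 11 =209809.45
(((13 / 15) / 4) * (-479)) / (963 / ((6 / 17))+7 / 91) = -80951 / 2128290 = -0.04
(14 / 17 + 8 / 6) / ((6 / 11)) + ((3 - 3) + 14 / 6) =962 / 153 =6.29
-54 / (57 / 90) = -1620 / 19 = -85.26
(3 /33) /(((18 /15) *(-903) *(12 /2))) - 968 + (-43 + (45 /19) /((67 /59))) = -1008.91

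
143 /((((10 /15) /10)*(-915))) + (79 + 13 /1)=5469 /61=89.66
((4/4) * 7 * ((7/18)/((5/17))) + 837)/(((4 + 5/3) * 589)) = 76163/300390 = 0.25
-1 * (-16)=16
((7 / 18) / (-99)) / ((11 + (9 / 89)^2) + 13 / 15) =-0.00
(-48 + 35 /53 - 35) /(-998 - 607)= 4364 /85065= 0.05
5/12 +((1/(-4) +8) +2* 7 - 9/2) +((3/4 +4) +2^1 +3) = 329/12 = 27.42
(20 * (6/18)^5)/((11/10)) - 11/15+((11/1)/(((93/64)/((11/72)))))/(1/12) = 5477089/414315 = 13.22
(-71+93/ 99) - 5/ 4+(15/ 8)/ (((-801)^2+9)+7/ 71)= -857605536697/ 12026339688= -71.31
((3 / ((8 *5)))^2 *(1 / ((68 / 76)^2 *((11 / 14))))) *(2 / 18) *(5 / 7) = 361 / 508640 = 0.00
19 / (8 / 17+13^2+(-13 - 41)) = 323 / 1963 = 0.16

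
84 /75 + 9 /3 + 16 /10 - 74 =-1707 /25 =-68.28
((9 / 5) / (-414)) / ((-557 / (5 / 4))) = 0.00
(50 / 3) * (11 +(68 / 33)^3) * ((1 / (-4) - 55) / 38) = -3921307975 / 8193636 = -478.58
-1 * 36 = -36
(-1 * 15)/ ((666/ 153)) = -255/ 74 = -3.45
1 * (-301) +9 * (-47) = -724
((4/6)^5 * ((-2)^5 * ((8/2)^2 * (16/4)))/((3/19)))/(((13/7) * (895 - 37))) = -4358144/4065633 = -1.07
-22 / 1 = -22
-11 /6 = -1.83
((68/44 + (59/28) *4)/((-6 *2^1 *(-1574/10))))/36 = 80/545391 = 0.00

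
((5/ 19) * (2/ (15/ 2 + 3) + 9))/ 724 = 965/ 288876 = 0.00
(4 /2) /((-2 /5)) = -5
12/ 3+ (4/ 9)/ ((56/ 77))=83/ 18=4.61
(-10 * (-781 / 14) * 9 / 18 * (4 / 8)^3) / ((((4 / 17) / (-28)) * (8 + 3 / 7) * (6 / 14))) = -3252865 / 2832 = -1148.61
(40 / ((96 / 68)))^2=7225 / 9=802.78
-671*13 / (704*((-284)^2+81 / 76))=-15067 / 98078992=-0.00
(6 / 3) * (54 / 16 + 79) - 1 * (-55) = 879 / 4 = 219.75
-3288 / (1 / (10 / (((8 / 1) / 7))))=-28770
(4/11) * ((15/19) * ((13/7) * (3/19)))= 2340/27797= 0.08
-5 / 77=-0.06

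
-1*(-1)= 1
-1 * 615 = -615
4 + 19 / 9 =55 / 9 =6.11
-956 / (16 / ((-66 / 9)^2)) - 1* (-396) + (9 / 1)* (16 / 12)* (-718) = -102899 / 9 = -11433.22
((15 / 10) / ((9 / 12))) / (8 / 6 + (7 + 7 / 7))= 3 / 14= 0.21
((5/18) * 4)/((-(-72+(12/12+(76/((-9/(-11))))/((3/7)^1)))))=-0.01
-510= -510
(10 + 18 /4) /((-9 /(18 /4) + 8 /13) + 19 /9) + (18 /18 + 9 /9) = 3733 /170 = 21.96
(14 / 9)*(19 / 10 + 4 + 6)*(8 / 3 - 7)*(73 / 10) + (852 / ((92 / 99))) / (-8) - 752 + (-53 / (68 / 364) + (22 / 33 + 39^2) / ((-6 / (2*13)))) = -17587468313 / 2111400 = -8329.77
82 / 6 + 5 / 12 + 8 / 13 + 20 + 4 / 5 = 27689 / 780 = 35.50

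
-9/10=-0.90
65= 65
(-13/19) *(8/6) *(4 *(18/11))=-1248/209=-5.97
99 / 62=1.60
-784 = -784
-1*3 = -3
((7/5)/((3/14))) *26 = 2548/15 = 169.87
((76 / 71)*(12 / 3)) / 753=304 / 53463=0.01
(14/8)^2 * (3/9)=49/48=1.02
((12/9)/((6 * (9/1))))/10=1/405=0.00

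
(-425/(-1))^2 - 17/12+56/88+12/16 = 5960624/33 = 180624.97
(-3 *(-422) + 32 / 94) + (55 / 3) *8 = 199234 / 141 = 1413.01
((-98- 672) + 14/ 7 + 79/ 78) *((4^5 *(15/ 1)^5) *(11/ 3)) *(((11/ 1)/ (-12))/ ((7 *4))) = 6514942500000/ 91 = 71592774725.27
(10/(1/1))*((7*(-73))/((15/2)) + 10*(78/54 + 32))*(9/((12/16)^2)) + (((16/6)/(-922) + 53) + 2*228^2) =608371085/4149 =146630.77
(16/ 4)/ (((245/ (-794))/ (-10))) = 129.63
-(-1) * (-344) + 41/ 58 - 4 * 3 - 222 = -33483/ 58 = -577.29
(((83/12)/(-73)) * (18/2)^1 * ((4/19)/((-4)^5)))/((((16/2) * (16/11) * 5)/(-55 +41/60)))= -2975467/18179686400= -0.00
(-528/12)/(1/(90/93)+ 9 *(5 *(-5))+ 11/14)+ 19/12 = 250343/140604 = 1.78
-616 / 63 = -88 / 9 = -9.78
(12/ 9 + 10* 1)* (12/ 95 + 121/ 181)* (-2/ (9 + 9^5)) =-27334/ 89603145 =-0.00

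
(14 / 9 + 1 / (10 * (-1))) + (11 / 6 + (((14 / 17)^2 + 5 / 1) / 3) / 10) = 90467 / 26010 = 3.48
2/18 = 1/9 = 0.11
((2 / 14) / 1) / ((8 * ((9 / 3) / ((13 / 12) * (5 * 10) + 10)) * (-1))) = -55 / 144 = -0.38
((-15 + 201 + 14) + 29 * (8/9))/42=1016/189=5.38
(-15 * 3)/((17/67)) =-3015/17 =-177.35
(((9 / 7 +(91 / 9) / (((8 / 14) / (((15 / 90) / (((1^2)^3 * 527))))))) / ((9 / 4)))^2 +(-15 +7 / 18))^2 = 2107373193196906023493286809 / 10331888196978919918979856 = 203.97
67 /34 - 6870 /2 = -3433.03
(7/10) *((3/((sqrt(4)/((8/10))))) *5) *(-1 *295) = -1239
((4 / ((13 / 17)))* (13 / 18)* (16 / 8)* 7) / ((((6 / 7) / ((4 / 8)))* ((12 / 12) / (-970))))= -808010 / 27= -29926.30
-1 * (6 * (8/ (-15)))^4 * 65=-851968/ 125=-6815.74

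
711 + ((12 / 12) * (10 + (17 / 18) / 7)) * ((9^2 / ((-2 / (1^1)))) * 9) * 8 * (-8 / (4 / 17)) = 7038693 / 7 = 1005527.57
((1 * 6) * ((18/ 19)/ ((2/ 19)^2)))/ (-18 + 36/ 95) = -1805/ 62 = -29.11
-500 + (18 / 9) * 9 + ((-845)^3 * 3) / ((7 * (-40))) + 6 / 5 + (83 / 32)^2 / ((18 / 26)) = 2085029535647 / 322560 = 6464005.26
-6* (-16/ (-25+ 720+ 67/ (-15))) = 720/ 5179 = 0.14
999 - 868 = 131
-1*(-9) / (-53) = -9 / 53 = -0.17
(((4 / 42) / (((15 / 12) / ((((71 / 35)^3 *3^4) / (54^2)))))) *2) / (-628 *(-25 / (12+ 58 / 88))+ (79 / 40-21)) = 89850784 / 3105318643875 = 0.00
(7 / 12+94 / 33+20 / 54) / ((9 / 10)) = 22585 / 5346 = 4.22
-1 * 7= -7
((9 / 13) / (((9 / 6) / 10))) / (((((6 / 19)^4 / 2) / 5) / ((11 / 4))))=35838275 / 2808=12762.92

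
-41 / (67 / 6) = -246 / 67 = -3.67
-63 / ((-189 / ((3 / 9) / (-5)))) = -1 / 45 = -0.02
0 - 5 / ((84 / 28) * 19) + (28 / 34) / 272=-11161 / 131784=-0.08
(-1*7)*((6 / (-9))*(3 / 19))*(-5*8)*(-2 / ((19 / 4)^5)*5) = 0.12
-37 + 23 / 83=-36.72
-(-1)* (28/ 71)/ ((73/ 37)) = 1036/ 5183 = 0.20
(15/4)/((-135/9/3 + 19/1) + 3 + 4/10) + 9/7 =1219/812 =1.50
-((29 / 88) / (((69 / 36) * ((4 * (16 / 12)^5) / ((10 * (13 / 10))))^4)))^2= -75064658382980721842891558698449 / 20285261817502183940100618868228096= -0.00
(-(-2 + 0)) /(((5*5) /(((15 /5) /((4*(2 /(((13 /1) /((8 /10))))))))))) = 39 /80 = 0.49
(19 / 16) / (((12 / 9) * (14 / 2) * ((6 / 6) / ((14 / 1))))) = 57 / 32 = 1.78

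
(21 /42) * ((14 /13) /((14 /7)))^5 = 16807 /742586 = 0.02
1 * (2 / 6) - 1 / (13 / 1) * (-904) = 2725 / 39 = 69.87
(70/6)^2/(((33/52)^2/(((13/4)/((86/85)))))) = 457525250/421443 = 1085.62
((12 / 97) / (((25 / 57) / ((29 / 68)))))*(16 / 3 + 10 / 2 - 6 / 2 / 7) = 343824 / 288575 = 1.19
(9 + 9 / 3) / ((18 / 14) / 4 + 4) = 336 / 121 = 2.78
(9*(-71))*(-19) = 12141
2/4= 0.50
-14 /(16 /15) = -13.12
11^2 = 121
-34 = -34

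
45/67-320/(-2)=10765/67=160.67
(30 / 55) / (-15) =-2 / 55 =-0.04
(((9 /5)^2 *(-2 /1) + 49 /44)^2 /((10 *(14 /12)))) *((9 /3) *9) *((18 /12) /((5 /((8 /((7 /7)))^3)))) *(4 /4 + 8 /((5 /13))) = 14767205570928 /66171875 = 223164.38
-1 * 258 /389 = -258 /389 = -0.66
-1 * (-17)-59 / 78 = 1267 / 78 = 16.24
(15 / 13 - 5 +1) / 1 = -37 / 13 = -2.85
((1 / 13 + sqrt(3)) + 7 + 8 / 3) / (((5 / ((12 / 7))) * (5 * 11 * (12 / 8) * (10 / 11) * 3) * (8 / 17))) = 17 * sqrt(3) / 5250 + 646 / 20475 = 0.04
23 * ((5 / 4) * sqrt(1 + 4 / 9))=115 * sqrt(13) / 12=34.55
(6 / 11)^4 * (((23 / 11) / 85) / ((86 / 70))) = 208656 / 117728281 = 0.00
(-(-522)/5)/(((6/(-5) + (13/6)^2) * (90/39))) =40716/3145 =12.95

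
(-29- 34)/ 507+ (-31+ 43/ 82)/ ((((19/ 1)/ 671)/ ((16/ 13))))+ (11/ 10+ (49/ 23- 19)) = -40591010427/ 30279730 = -1340.53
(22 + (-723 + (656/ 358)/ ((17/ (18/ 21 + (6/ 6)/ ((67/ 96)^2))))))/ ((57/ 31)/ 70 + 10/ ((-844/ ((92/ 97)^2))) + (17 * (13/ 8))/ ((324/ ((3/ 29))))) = -516585959026826552644320/ 18010585965952013113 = -28682.35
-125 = -125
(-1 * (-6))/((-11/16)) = -96/11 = -8.73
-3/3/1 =-1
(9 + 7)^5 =1048576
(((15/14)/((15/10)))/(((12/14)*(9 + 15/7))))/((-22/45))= -175/1144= -0.15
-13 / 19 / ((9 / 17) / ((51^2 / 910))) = -4913 / 1330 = -3.69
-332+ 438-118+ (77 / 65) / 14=-1549 / 130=-11.92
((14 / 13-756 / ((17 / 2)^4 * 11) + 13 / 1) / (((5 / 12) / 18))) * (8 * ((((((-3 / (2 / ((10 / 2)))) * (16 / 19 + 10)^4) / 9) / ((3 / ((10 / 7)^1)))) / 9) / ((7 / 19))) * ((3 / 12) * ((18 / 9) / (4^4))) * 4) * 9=-2268627668493903000 / 4014103866773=-565164.17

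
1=1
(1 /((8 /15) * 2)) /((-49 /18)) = -135 /392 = -0.34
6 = 6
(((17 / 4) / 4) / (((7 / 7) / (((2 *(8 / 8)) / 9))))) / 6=17 / 432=0.04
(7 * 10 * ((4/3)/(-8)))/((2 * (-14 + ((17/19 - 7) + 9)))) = 665/1266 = 0.53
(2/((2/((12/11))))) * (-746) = -813.82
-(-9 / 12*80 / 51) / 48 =5 / 204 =0.02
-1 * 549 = -549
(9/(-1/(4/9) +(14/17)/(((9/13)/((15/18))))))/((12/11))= -6.55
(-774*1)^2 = 599076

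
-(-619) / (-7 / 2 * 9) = -1238 / 63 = -19.65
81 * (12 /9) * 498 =53784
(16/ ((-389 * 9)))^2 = 256/ 12257001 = 0.00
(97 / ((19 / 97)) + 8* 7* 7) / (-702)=-1.26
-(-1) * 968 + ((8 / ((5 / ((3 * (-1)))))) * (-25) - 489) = 599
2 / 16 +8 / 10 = 37 / 40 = 0.92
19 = 19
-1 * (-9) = 9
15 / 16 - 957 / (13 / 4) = -61053 / 208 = -293.52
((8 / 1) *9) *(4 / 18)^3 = 64 / 81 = 0.79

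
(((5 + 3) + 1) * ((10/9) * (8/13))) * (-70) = -5600/13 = -430.77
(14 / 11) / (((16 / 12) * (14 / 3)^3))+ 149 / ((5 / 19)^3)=8813660509 / 1078000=8175.94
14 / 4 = 7 / 2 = 3.50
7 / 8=0.88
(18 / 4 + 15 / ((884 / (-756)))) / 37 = -3681 / 16354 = -0.23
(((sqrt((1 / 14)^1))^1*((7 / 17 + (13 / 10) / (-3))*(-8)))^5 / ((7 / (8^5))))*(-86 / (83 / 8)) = -464741835210752*sqrt(14) / 214867709671978125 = -0.01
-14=-14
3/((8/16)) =6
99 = 99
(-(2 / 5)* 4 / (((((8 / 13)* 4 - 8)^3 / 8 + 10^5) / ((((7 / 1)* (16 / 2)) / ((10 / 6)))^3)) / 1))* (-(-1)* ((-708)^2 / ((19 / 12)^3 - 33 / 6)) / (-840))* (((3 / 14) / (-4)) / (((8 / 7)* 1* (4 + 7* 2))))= 34967747558016 / 56736630359375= 0.62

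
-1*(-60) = 60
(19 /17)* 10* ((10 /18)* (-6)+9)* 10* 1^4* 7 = 13300 /3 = 4433.33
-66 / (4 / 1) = -33 / 2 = -16.50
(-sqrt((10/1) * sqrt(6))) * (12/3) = -4 * 2^(3/4) * 3^(1/4) * sqrt(5) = -19.80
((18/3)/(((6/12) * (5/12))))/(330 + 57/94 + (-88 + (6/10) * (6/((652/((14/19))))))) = 41920992/353141347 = 0.12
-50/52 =-25/26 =-0.96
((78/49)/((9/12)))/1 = 104/49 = 2.12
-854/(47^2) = -0.39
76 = 76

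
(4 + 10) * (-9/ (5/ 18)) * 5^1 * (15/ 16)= -8505/ 4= -2126.25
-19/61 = -0.31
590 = 590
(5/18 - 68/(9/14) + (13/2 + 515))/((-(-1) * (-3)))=-416/3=-138.67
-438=-438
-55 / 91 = -0.60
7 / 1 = 7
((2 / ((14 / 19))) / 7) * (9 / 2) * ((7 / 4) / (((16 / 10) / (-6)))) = -2565 / 224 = -11.45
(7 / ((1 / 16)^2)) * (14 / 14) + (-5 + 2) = 1789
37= 37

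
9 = 9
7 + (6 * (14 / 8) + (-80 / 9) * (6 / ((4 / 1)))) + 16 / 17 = 5.11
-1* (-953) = 953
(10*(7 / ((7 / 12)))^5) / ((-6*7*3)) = -138240 / 7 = -19748.57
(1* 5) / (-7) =-5 / 7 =-0.71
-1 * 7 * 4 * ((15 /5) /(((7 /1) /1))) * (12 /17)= -144 /17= -8.47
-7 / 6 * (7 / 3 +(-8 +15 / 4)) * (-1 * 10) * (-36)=805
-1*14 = -14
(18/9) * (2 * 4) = 16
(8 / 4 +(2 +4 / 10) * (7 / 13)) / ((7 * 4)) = 107 / 910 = 0.12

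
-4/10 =-2/5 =-0.40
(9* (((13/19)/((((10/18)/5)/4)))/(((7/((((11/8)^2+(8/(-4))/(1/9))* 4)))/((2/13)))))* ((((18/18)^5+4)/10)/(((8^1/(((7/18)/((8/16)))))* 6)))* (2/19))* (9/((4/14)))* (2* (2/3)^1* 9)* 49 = -4959.19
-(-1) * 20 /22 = 10 /11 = 0.91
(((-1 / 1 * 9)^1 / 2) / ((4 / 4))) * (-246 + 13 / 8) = 17595 / 16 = 1099.69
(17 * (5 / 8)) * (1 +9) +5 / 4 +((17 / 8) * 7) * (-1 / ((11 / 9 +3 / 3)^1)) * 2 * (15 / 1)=-1493 / 16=-93.31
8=8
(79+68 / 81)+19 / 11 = 72676 / 891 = 81.57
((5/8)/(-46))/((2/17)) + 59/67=37729/49312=0.77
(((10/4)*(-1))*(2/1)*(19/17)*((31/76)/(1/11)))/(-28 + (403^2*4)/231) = -393855/43735424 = -0.01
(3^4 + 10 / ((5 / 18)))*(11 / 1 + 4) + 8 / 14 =12289 / 7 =1755.57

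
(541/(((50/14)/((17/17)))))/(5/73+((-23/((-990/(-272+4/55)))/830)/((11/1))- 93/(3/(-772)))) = 1374316709535/217125961664344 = 0.01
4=4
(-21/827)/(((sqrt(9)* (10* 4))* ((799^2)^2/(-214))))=749/6740973540688540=0.00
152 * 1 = 152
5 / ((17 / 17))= 5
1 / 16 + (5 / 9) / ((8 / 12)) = 43 / 48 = 0.90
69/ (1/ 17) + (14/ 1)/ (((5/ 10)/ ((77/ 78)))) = 46825/ 39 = 1200.64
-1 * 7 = -7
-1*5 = -5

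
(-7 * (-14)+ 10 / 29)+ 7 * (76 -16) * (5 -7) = -21508 / 29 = -741.66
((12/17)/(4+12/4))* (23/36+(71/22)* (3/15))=2543/19635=0.13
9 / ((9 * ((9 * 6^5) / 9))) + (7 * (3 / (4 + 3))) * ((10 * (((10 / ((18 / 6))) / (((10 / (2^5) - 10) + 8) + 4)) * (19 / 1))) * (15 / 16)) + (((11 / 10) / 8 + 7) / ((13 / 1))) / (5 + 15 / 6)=72032057173 / 93506400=770.34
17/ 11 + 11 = 12.55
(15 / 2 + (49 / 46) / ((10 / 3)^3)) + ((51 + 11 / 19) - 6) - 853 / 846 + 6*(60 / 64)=21340838701 / 369702000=57.72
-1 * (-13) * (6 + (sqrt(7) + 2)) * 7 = 91 * sqrt(7) + 728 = 968.76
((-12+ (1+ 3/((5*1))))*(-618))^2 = 1032722496/25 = 41308899.84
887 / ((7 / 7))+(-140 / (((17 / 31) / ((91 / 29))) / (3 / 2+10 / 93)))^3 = -6909262319938060007 / 3235225239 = -2135635638.80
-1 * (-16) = 16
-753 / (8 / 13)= -9789 / 8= -1223.62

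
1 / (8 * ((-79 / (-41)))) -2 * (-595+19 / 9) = 1185.84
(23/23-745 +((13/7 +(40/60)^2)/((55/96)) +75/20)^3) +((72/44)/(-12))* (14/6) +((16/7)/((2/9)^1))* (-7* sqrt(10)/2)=-217501989767/788889024-36* sqrt(10)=-389.55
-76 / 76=-1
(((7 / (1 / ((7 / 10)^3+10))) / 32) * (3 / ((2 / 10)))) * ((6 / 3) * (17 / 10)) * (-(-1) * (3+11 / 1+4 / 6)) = 13538987 / 8000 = 1692.37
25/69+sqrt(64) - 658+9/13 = -582104/897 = -648.95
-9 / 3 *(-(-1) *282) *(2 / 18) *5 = -470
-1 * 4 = -4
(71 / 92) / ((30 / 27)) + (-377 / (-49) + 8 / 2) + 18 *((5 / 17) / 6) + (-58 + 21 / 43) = -44.24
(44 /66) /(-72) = -0.01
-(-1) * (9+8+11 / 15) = 266 / 15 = 17.73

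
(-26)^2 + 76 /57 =2032 /3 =677.33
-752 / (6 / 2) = -752 / 3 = -250.67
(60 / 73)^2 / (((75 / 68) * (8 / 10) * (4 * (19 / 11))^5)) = 41068005 / 844488420544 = 0.00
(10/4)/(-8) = -5/16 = -0.31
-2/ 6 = -1/ 3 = -0.33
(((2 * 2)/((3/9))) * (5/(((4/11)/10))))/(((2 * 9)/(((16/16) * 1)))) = 275/3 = 91.67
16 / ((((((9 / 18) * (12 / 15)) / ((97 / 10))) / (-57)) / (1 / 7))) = -22116 / 7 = -3159.43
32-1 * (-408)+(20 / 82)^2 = 739740 / 1681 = 440.06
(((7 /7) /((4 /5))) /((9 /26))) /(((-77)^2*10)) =13 /213444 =0.00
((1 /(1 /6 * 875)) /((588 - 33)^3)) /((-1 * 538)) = -1 /13412756109375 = -0.00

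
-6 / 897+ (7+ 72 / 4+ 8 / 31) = 234055 / 9269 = 25.25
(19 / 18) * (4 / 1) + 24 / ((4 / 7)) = 416 / 9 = 46.22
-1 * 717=-717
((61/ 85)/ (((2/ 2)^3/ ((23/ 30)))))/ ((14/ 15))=1403/ 2380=0.59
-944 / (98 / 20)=-9440 / 49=-192.65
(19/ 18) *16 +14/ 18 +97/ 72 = 1369/ 72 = 19.01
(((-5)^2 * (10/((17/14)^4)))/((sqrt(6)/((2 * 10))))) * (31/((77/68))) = 1701280000 * sqrt(6)/162129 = 25703.41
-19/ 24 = -0.79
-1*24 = -24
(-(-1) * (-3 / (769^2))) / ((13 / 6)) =-18 / 7687693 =-0.00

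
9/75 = 3/25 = 0.12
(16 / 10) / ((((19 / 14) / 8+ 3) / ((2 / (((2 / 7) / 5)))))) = 6272 / 355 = 17.67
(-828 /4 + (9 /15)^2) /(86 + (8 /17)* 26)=-43911 /20875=-2.10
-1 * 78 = -78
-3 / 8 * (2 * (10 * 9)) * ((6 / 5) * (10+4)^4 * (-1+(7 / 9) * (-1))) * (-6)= -33191424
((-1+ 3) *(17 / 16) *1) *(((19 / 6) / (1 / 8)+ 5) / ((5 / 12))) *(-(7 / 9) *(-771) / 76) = 2783053 / 2280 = 1220.64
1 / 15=0.07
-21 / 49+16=109 / 7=15.57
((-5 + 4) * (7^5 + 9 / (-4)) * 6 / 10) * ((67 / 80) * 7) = -94577133 / 1600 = -59110.71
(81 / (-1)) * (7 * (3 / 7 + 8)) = -4779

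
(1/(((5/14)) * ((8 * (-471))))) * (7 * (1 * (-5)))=49/1884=0.03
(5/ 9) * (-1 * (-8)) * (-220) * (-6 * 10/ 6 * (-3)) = -88000/ 3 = -29333.33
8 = 8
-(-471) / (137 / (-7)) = -3297 / 137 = -24.07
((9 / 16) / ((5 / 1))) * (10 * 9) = 81 / 8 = 10.12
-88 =-88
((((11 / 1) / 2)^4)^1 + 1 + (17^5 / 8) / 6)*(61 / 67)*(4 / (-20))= -22323377 / 4020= -5553.08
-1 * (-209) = 209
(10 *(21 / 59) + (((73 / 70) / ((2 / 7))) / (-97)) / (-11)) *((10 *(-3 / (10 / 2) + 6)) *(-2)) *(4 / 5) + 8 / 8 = -482882531 / 1573825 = -306.82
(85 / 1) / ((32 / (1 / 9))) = 85 / 288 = 0.30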